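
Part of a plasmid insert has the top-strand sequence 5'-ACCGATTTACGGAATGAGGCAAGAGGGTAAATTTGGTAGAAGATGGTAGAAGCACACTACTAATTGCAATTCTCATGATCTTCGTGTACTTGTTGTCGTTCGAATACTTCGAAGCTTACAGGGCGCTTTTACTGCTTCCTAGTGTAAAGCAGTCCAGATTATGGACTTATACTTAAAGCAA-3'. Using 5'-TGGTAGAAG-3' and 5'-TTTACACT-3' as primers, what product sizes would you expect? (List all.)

115 bp, 105 bp

The forward primer TGGTAGAAG matches the top strand at positions 34–42, 44–52.
The reverse primer's reverse complement is AGTGTAAA, matching at positions 141–148.
Each forward site pairs with the reverse site to give a product ending at position 148: sizes 115, 105 bp.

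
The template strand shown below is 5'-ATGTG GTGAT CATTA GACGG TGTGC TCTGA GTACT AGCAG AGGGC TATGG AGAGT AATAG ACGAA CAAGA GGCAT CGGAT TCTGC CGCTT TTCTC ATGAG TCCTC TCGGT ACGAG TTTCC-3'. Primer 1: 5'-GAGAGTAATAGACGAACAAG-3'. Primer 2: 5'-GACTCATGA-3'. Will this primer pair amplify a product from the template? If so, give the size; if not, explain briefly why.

Primer 1 (GAGAGTAATAGACGAACAAG) matches the top strand at positions 50–69; it acts as a forward primer.
Primer 2's reverse complement is TCATGAGTC, matching the top strand at positions 94–102; it acts as a reverse primer.
The 3' ends face each other across positions 50–102, giving a 53 bp product.

Yes — a 53 bp product.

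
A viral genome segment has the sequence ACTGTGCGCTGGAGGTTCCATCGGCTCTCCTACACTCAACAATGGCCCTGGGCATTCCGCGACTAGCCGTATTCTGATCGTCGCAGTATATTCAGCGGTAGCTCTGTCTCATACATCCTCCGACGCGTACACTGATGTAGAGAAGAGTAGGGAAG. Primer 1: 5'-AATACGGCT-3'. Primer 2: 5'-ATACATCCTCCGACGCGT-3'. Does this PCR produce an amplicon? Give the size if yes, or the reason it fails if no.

Primer 1 (AATACGGCT) has reverse complement AGCCGTATT, which matches the top strand at positions 65–73; primer 1 anneals to the top strand there with its 3' end pointing upstream toward position 65.
Primer 2 (ATACATCCTCCGACGCGT) matches the top strand directly at positions 111–128; it anneals to the bottom strand with its 3' end pointing downstream toward position 128.
The 3' ends diverge (primer 1 extends toward position 1, primer 2 toward position 155), so the primers never converge on a shared product.

No product — the primers' 3' ends point away from each other.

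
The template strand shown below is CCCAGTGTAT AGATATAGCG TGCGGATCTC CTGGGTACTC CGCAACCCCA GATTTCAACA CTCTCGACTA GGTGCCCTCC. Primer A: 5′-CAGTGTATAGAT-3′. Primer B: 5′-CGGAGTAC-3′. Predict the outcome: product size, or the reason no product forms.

Yes — a 40 bp product.

Primer A (CAGTGTATAGAT) matches the top strand at positions 3–14; it acts as a forward primer.
Primer B's reverse complement is GTACTCCG, matching the top strand at positions 35–42; it acts as a reverse primer.
The 3' ends face each other across positions 3–42, giving a 40 bp product.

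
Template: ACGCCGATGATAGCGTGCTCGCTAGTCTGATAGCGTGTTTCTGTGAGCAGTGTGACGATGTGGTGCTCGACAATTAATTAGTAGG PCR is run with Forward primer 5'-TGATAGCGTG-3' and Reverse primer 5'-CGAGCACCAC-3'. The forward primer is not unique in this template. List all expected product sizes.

The forward primer TGATAGCGTG matches the top strand at positions 8–17, 28–37.
The reverse primer's reverse complement is GTGGTGCTCG, matching at positions 60–69.
Each forward site pairs with the reverse site to give a product ending at position 69: sizes 62, 42 bp.

62 bp, 42 bp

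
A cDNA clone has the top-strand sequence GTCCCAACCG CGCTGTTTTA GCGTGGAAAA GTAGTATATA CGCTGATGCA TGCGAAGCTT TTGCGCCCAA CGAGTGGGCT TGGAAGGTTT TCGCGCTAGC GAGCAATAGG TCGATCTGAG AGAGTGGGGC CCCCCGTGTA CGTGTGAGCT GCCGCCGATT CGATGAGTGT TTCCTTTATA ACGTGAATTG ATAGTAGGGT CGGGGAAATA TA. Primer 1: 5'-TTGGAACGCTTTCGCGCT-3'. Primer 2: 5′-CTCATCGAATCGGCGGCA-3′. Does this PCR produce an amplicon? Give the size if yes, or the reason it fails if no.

Primer 1 (TTGGAACGCTTTCGCGCT) does not match the top strand, and its reverse complement AGCGCGAAAGCGTTCCAA does not match either.
With no annealing site for primer 1, no amplification occurs.

No product — primer 1 has no binding site in the template.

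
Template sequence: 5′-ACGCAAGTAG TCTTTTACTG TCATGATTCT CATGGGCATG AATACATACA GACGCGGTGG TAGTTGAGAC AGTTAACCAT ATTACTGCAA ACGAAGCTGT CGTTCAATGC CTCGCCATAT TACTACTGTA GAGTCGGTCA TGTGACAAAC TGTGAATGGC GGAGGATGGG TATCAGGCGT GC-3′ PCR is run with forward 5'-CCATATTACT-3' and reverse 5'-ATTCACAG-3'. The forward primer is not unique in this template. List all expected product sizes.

81 bp, 43 bp

The forward primer CCATATTACT matches the top strand at positions 77–86, 115–124.
The reverse primer's reverse complement is CTGTGAAT, matching at positions 150–157.
Each forward site pairs with the reverse site to give a product ending at position 157: sizes 81, 43 bp.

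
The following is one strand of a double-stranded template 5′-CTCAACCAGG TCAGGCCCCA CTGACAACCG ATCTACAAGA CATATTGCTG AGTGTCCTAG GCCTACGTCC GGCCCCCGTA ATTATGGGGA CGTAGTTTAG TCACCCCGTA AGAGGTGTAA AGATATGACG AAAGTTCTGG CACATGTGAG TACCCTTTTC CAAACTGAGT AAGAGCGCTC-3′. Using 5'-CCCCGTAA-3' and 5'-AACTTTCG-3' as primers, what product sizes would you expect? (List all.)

63 bp, 33 bp

The forward primer CCCCGTAA matches the top strand at positions 74–81, 104–111.
The reverse primer's reverse complement is CGAAAGTT, matching at positions 129–136.
Each forward site pairs with the reverse site to give a product ending at position 136: sizes 63, 33 bp.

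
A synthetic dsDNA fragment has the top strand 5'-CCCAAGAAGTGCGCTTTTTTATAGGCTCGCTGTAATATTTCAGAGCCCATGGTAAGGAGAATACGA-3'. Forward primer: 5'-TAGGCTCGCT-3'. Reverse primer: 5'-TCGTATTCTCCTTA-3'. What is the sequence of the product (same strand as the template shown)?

Forward primer TAGGCTCGCT is found on the top strand at positions 22–31.
Taking the reverse complement of TCGTATTCTCCTTA gives TAAGGAGAATACGA, found at positions 53–66 on the template; the primer anneals here to the top strand with its 3' end pointing upstream.
The product is the template from position 22 through 66 (45 bp).

5'-TAGGCTCGCTGTAATATTTCAGAGCCCATGGTAAGGAGAATACGA-3'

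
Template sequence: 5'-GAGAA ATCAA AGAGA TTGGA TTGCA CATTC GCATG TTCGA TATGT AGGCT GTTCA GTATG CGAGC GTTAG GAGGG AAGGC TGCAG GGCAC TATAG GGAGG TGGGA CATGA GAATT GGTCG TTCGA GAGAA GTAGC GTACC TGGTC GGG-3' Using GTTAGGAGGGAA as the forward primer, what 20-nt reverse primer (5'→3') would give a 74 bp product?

The forward primer binds at positions 66–77, so a 74 bp product ends at position 66 + 74 − 1 = 139.
The reverse primer anneals to the top strand over positions 120–139, i.e. to GTTCGAGAGAAGTAGCGTAC.
Its sequence written 5'→3' is the reverse complement: GTACGCTACTTCTCTCGAAC.

5'-GTACGCTACTTCTCTCGAAC-3'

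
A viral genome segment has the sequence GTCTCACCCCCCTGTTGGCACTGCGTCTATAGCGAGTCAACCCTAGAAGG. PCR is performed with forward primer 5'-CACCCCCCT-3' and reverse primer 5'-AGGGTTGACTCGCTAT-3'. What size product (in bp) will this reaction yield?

The forward primer matches the template at positions 5–13.
The reverse primer's reverse complement is ATAGCGAGTCAACCCT, which matches the template at positions 29–44.
Amplicon spans positions 5–44: 40 bp.

40 bp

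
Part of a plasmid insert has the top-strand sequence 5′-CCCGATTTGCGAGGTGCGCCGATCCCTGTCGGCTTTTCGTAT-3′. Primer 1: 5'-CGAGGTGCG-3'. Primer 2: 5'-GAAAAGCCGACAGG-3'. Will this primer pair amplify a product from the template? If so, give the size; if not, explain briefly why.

Yes — a 29 bp product.

Primer 1 (CGAGGTGCG) matches the top strand at positions 10–18; it acts as a forward primer.
Primer 2's reverse complement is CCTGTCGGCTTTTC, matching the top strand at positions 25–38; it acts as a reverse primer.
The 3' ends face each other across positions 10–38, giving a 29 bp product.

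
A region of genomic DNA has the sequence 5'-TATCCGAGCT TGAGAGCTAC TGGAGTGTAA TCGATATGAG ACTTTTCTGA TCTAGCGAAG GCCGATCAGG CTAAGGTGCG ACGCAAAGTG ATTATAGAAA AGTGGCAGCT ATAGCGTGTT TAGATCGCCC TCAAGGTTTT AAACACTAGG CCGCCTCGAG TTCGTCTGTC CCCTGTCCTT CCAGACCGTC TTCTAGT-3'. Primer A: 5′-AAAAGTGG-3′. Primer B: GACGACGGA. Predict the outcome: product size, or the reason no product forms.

Primer B (GACGACGGA) does not match the top strand, and its reverse complement TCCGTCGTC does not match either.
With no annealing site for primer B, no amplification occurs.

No product — primer B has no binding site in the template.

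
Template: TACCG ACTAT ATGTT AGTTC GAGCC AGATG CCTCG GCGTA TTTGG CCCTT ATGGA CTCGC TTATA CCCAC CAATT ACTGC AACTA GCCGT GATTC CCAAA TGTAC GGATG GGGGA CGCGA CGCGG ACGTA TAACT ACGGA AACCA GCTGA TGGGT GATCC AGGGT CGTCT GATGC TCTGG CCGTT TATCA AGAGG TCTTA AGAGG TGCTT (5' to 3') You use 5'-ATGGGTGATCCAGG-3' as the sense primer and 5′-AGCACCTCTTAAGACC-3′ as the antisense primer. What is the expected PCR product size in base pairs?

60 bp

The forward primer matches the template at positions 150–163.
The reverse primer's reverse complement is GGTCTTAAGAGGTGCT, which matches the template at positions 194–209.
Product length = (reverse-primer end) − (forward-primer start) + 1 = 209 − 150 + 1 = 60 bp.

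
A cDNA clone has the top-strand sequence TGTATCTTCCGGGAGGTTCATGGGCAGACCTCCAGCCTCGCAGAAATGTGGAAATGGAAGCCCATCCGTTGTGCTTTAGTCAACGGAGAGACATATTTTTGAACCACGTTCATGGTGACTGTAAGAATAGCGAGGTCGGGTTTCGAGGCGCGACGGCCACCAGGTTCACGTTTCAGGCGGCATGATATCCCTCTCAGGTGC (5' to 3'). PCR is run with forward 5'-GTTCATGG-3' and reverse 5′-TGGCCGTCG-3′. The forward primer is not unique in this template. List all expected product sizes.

144 bp, 52 bp

The forward primer GTTCATGG matches the top strand at positions 16–23, 108–115.
The reverse primer's reverse complement is CGACGGCCA, matching at positions 151–159.
Each forward site pairs with the reverse site to give a product ending at position 159: sizes 144, 52 bp.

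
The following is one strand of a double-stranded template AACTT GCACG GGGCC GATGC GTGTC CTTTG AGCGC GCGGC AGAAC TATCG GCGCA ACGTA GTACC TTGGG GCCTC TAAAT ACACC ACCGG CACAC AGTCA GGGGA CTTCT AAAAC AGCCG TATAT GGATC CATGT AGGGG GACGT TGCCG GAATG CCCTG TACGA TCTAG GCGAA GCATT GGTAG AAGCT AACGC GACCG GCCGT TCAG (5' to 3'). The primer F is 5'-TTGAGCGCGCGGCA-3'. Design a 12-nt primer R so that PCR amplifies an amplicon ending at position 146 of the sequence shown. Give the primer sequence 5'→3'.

5'-AACGTCCCCCTA-3'

The forward primer binds at positions 28–41; the product's 3' end on the top strand is position 146.
The reverse primer anneals to the top strand over positions 135–146, i.e. to TAGGGGGACGTT.
Its sequence written 5'→3' is the reverse complement: AACGTCCCCCTA.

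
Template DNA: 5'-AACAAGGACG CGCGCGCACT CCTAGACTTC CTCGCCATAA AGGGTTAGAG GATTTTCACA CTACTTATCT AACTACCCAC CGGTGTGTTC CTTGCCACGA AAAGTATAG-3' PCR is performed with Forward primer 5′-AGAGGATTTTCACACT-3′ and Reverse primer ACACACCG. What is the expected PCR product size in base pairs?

42 bp

Forward primer AGAGGATTTTCACACT is found on the top strand at positions 47–62.
Taking the reverse complement of ACACACCG gives CGGTGTGT, found at positions 81–88 on the template; the primer anneals here to the top strand with its 3' end pointing upstream.
The product runs from position 47 to position 88, so its length is 88 − 47 + 1 = 42 bp.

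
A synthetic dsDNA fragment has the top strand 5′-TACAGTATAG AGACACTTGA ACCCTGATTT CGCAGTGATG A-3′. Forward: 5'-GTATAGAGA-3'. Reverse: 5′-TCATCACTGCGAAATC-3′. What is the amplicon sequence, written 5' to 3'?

5'-GTATAGAGACACTTGAACCCTGATTTCGCAGTGATGA-3'

The forward primer matches the template at positions 5–13.
Taking the reverse complement of TCATCACTGCGAAATC gives GATTTCGCAGTGATGA, found at positions 26–41 on the template; the primer anneals here to the top strand with its 3' end pointing upstream.
The product is the template from position 5 through 41 (37 bp).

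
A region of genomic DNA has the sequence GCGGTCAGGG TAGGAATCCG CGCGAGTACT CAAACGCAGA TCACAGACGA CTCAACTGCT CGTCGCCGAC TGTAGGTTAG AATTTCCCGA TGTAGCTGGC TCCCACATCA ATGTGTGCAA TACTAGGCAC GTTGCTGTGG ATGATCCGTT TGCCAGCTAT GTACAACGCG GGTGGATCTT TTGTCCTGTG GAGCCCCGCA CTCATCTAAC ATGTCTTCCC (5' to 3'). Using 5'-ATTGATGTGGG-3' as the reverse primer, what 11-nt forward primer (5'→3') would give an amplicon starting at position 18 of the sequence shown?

5'-CCGCGCGAGTA-3'

The reverse primer's reverse complement CCCACATCAAT matches the template at positions 102–112; the product starts at position 18.
The forward primer is identical to the top strand over positions 18–28: CCGCGCGAGTA.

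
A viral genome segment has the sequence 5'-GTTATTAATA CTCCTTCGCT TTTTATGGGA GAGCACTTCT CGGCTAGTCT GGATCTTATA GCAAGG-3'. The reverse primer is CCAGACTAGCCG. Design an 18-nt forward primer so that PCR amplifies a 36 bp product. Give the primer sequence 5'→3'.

5'-CGCTTTTTATGGGAGAGC-3'

The reverse primer's reverse complement CGGCTAGTCTGG matches the template at positions 41–52, so the product ends at position 52.
A 36 bp product then starts at position 52 − 36 + 1 = 17.
The forward primer is identical to the top strand there: CGCTTTTTATGGGAGAGC.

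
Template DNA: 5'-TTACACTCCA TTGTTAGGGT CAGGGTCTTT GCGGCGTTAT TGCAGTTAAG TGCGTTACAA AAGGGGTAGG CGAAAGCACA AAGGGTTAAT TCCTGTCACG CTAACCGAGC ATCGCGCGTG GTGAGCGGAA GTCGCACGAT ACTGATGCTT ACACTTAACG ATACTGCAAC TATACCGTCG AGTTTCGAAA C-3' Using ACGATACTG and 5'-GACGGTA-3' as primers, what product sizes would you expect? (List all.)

44 bp, 22 bp

The forward primer ACGATACTG matches the top strand at positions 136–144, 158–166.
The reverse primer's reverse complement is TACCGTC, matching at positions 173–179.
Each forward site pairs with the reverse site to give a product ending at position 179: sizes 44, 22 bp.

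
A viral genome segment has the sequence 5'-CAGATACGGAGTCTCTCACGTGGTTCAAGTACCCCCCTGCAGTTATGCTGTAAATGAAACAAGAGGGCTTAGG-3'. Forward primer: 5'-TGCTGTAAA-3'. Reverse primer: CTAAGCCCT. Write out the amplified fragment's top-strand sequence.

5'-TGCTGTAAATGAAACAAGAGGGCTTAG-3'

The forward primer matches the template at positions 46–54.
Reverse complement of the reverse primer: AGGGCTTAG. This occurs on the top strand at positions 64–72.
The product is the template from position 46 through 72 (27 bp).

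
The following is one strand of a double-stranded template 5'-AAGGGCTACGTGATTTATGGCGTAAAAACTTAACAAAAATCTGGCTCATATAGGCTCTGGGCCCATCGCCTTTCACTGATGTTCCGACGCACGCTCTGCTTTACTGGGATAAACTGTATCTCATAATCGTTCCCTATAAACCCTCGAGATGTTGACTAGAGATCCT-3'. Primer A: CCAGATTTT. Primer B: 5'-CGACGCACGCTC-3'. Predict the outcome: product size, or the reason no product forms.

No product — the primers' 3' ends point away from each other.

Primer A (CCAGATTTT) has reverse complement AAAATCTGG, which matches the top strand at positions 36–44; primer A anneals to the top strand there with its 3' end pointing upstream toward position 36.
Primer B (CGACGCACGCTC) matches the top strand directly at positions 85–96; it anneals to the bottom strand with its 3' end pointing downstream toward position 96.
The 3' ends diverge (primer A extends toward position 1, primer B toward position 166), so the primers never converge on a shared product.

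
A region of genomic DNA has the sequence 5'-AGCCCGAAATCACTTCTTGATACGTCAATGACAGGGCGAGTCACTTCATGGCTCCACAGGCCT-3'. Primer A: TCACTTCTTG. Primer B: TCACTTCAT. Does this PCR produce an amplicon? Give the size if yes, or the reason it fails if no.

Primer A (TCACTTCTTG) matches the top strand at positions 10–19 (3' end points downstream).
Primer B (TCACTTCAT) also matches the top strand directly, at positions 41–49 — its reverse complement ATGAAGTGA is not present.
Both primers anneal to the bottom strand with 3' ends pointing the same way, so neither can prime synthesis back toward the other.

No product — both primers anneal to the same strand and extend in the same direction.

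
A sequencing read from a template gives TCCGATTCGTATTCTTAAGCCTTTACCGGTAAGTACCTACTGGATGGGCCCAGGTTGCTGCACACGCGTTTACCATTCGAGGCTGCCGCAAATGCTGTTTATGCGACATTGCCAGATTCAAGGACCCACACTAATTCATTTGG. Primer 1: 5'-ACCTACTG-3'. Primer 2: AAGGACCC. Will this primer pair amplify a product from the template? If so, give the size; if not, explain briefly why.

Primer 1 (ACCTACTG) matches the top strand at positions 35–42 (3' end points downstream).
Primer 2 (AAGGACCC) also matches the top strand directly, at positions 120–127 — its reverse complement GGGTCCTT is not present.
Both primers anneal to the bottom strand with 3' ends pointing the same way, so neither can prime synthesis back toward the other.

No product — both primers anneal to the same strand and extend in the same direction.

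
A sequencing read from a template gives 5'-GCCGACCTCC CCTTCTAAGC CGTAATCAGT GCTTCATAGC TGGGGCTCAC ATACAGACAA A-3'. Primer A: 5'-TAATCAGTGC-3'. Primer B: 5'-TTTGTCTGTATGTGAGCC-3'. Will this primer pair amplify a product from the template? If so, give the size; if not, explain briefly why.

Yes — a 39 bp product.

Primer A (TAATCAGTGC) matches the top strand at positions 23–32; it acts as a forward primer.
Primer B's reverse complement is GGCTCACATACAGACAAA, matching the top strand at positions 44–61; it acts as a reverse primer.
The 3' ends face each other across positions 23–61, giving a 39 bp product.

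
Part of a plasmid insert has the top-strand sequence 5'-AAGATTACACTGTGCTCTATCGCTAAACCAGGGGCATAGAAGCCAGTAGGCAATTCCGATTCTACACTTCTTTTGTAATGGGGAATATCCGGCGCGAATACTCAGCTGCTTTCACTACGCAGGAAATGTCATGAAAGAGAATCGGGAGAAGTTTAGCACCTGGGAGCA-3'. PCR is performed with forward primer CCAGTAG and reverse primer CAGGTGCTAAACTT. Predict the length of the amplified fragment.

Scanning the template, CCAGTAG occurs at positions 43–49; this primer anneals to the bottom strand there with its 3' end pointing downstream.
Reverse complement of the reverse primer: AAGTTTAGCACCTG. This occurs on the top strand at positions 149–162.
The product runs from position 43 to position 162, so its length is 162 − 43 + 1 = 120 bp.

120 bp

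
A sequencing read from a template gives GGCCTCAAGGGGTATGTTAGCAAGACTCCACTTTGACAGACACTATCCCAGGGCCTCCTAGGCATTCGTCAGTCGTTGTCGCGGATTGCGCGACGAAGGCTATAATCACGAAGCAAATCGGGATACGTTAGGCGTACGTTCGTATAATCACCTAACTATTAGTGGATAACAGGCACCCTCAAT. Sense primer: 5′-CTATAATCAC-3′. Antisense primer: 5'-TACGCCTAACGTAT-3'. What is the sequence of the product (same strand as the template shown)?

5'-CTATAATCACGAAGCAAATCGGGATACGTTAGGCGTA-3'

Scanning the template, CTATAATCAC occurs at positions 100–109; this primer anneals to the bottom strand there with its 3' end pointing downstream.
Taking the reverse complement of TACGCCTAACGTAT gives ATACGTTAGGCGTA, found at positions 123–136 on the template; the primer anneals here to the top strand with its 3' end pointing upstream.
The product is the template from position 100 through 136 (37 bp).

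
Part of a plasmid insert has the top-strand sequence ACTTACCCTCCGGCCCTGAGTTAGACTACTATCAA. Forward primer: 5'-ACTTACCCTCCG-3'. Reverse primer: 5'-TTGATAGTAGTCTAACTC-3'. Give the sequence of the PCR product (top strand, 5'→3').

5'-ACTTACCCTCCGGCCCTGAGTTAGACTACTATCAA-3'

Scanning the template, ACTTACCCTCCG occurs at positions 1–12; this primer anneals to the bottom strand there with its 3' end pointing downstream.
Taking the reverse complement of TTGATAGTAGTCTAACTC gives GAGTTAGACTACTATCAA, found at positions 18–35 on the template; the primer anneals here to the top strand with its 3' end pointing upstream.
The product is the template from position 1 through 35 (35 bp).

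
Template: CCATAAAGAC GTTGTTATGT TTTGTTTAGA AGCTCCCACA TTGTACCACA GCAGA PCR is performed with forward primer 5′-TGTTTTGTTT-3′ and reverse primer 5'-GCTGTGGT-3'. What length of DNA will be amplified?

The forward primer matches the template at positions 18–27.
The reverse primer's reverse complement is ACCACAGC, which matches the template at positions 45–52.
Amplicon spans positions 18–52: 35 bp.

35 bp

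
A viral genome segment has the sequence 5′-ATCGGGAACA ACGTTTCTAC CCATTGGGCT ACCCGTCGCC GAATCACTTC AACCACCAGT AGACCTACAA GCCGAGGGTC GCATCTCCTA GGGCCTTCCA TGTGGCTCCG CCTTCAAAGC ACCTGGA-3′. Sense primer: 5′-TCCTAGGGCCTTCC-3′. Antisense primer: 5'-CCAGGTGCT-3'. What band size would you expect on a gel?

41 bp

Scanning the template, TCCTAGGGCCTTCC occurs at positions 86–99; this primer anneals to the bottom strand there with its 3' end pointing downstream.
Reverse complement of the reverse primer: AGCACCTGG. This occurs on the top strand at positions 118–126.
Amplicon spans positions 86–126: 41 bp.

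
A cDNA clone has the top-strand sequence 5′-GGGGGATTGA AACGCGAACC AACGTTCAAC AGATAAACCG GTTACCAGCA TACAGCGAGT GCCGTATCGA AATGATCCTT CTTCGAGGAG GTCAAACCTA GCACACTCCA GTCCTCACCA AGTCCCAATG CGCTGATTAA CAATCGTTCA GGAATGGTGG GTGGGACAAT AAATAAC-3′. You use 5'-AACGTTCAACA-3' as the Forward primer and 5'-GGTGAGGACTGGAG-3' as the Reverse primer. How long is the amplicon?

99 bp

The forward primer matches the template at positions 21–31.
Reverse complement of the reverse primer: CTCCAGTCCTCACC. This occurs on the top strand at positions 106–119.
Product length = (reverse-primer end) − (forward-primer start) + 1 = 119 − 21 + 1 = 99 bp.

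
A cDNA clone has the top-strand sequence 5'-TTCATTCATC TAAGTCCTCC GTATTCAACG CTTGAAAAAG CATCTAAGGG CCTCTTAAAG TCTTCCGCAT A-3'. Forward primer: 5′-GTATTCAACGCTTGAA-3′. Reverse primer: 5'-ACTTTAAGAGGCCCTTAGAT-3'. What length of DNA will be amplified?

41 bp

Scanning the template, GTATTCAACGCTTGAA occurs at positions 21–36; this primer anneals to the bottom strand there with its 3' end pointing downstream.
Reverse complement of the reverse primer: ATCTAAGGGCCTCTTAAAGT. This occurs on the top strand at positions 42–61.
The product runs from position 21 to position 61, so its length is 61 − 21 + 1 = 41 bp.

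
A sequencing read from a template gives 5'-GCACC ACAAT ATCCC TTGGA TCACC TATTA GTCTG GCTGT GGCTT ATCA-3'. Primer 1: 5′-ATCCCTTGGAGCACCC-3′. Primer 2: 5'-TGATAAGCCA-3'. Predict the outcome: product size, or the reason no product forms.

Primer 1 (ATCCCTTGGAGCACCC) does not match the top strand, and its reverse complement GGGTGCTCCAAGGGAT does not match either.
With no annealing site for primer 1, no amplification occurs.

No product — primer 1 has no binding site in the template.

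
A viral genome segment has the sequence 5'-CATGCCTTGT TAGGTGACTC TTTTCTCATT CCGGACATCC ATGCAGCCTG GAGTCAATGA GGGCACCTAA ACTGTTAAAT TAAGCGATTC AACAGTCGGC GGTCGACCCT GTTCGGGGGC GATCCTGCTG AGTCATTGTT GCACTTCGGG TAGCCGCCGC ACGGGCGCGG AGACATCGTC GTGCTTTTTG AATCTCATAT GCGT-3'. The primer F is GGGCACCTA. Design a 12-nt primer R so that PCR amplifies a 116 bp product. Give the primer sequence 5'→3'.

The forward primer binds at positions 61–69, so a 116 bp product ends at position 61 + 116 − 1 = 176.
The reverse primer anneals to the top strand over positions 165–176, i.e. to GCGCGGAGACAT.
Its sequence written 5'→3' is the reverse complement: ATGTCTCCGCGC.

5'-ATGTCTCCGCGC-3'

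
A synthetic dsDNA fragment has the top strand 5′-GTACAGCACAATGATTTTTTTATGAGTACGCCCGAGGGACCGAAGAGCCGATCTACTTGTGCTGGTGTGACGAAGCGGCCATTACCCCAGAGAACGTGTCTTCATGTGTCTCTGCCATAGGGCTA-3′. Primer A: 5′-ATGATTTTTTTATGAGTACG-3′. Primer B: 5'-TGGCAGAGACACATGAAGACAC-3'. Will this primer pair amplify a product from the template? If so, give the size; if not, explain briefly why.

Yes — a 107 bp product.

Primer A (ATGATTTTTTTATGAGTACG) matches the top strand at positions 11–30; it acts as a forward primer.
Primer B's reverse complement is GTGTCTTCATGTGTCTCTGCCA, matching the top strand at positions 96–117; it acts as a reverse primer.
The 3' ends face each other across positions 11–117, giving a 107 bp product.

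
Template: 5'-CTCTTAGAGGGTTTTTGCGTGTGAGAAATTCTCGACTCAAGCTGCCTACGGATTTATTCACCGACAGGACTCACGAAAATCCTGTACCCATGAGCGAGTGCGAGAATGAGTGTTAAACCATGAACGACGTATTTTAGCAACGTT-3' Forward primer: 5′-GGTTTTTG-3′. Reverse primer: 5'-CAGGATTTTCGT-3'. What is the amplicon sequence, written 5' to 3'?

Scanning the template, GGTTTTTG occurs at positions 10–17; this primer anneals to the bottom strand there with its 3' end pointing downstream.
Taking the reverse complement of CAGGATTTTCGT gives ACGAAAATCCTG, found at positions 73–84 on the template; the primer anneals here to the top strand with its 3' end pointing upstream.
The product is the template from position 10 through 84 (75 bp).

5'-GGTTTTTGCGTGTGAGAAATTCTCGACTCAAGCTGCCTACGGATTTATTCACCGACAGGACTCACGAAAATCCTG-3'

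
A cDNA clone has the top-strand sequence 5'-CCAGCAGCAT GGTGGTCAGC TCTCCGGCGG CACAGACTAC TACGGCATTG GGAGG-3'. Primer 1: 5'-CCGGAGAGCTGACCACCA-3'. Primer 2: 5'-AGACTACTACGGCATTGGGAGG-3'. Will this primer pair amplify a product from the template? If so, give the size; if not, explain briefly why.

No product — the primers' 3' ends point away from each other.

Primer 1 (CCGGAGAGCTGACCACCA) has reverse complement TGGTGGTCAGCTCTCCGG, which matches the top strand at positions 10–27; primer 1 anneals to the top strand there with its 3' end pointing upstream toward position 10.
Primer 2 (AGACTACTACGGCATTGGGAGG) matches the top strand directly at positions 34–55; it anneals to the bottom strand with its 3' end pointing downstream toward position 55.
The 3' ends diverge (primer 1 extends toward position 1, primer 2 toward position 55), so the primers never converge on a shared product.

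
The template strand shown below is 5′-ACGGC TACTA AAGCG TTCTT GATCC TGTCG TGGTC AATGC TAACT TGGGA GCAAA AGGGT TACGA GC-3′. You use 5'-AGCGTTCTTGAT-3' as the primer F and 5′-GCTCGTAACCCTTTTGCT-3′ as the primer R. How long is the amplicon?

56 bp

Scanning the template, AGCGTTCTTGAT occurs at positions 12–23; this primer anneals to the bottom strand there with its 3' end pointing downstream.
Taking the reverse complement of GCTCGTAACCCTTTTGCT gives AGCAAAAGGGTTACGAGC, found at positions 50–67 on the template; the primer anneals here to the top strand with its 3' end pointing upstream.
Amplicon spans positions 12–67: 56 bp.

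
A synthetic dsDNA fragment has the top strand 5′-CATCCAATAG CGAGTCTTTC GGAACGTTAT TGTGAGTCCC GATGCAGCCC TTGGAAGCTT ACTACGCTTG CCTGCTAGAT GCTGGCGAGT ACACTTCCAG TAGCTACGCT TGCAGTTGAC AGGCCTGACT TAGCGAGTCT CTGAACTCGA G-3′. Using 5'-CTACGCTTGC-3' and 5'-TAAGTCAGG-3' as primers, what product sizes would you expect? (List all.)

71 bp, 29 bp

The forward primer CTACGCTTGC matches the top strand at positions 62–71, 104–113.
The reverse primer's reverse complement is CCTGACTTA, matching at positions 124–132.
Each forward site pairs with the reverse site to give a product ending at position 132: sizes 71, 29 bp.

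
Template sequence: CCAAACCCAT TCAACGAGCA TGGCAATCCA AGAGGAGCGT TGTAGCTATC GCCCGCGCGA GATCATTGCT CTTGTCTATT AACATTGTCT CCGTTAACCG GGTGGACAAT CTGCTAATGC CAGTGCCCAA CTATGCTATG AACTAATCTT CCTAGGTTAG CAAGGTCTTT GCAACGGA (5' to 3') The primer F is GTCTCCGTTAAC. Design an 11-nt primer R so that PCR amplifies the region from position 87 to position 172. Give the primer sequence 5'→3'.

5'-GCAAAGACCTT-3'

The product's 3' end on the top strand is position 172.
The reverse primer anneals to the top strand over positions 162–172, i.e. to AAGGTCTTTGC.
Its sequence written 5'→3' is the reverse complement: GCAAAGACCTT.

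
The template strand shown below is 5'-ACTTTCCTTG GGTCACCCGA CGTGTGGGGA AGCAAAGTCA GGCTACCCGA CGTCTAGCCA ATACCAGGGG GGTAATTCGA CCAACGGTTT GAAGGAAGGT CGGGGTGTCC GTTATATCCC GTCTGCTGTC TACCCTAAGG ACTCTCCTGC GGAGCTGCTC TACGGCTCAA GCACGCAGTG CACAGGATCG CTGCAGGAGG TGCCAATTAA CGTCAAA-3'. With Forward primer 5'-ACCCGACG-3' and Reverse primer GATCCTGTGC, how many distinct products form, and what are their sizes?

The forward primer ACCCGACG matches the top strand at positions 15–22, 45–52.
The reverse primer's reverse complement is GCACAGGATC, matching at positions 180–189.
Each forward site pairs with the reverse site to give a product ending at position 189: sizes 175, 145 bp.

Two products: 175 bp, 145 bp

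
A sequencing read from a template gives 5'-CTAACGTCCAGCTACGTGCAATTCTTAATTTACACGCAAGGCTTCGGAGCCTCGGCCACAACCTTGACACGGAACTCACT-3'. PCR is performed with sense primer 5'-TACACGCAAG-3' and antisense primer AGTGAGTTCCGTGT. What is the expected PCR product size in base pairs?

50 bp

The forward primer matches the template at positions 31–40.
Taking the reverse complement of AGTGAGTTCCGTGT gives ACACGGAACTCACT, found at positions 67–80 on the template; the primer anneals here to the top strand with its 3' end pointing upstream.
The product runs from position 31 to position 80, so its length is 80 − 31 + 1 = 50 bp.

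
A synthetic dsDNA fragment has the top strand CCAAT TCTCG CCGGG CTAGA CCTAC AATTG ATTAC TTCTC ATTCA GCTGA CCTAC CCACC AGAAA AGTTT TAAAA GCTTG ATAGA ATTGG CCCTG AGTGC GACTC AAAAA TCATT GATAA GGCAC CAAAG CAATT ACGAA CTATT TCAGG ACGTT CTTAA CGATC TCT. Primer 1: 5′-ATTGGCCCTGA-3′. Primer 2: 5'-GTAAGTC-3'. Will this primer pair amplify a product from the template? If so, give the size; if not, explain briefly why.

Primer 2 (GTAAGTC) does not match the top strand, and its reverse complement GACTTAC does not match either.
With no annealing site for primer 2, no amplification occurs.

No product — primer 2 has no binding site in the template.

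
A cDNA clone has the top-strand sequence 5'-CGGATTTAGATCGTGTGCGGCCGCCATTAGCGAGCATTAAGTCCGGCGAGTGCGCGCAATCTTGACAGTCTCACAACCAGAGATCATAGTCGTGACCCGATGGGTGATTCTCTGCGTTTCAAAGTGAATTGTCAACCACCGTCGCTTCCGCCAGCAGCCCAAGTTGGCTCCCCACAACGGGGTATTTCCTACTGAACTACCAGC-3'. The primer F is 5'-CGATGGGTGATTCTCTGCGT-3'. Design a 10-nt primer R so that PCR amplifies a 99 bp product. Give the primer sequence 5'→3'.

5'-TTCAGTAGGA-3'

The forward primer binds at positions 98–117, so a 99 bp product ends at position 98 + 99 − 1 = 196.
The reverse primer anneals to the top strand over positions 187–196, i.e. to TCCTACTGAA.
Its sequence written 5'→3' is the reverse complement: TTCAGTAGGA.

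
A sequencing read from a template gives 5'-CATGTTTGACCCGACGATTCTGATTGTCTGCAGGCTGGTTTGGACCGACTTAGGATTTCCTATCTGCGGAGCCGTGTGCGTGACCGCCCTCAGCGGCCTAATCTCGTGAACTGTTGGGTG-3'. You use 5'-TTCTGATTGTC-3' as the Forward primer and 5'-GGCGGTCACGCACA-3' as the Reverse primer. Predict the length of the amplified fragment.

71 bp

Scanning the template, TTCTGATTGTC occurs at positions 18–28; this primer anneals to the bottom strand there with its 3' end pointing downstream.
Reverse complement of the reverse primer: TGTGCGTGACCGCC. This occurs on the top strand at positions 75–88.
The product runs from position 18 to position 88, so its length is 88 − 18 + 1 = 71 bp.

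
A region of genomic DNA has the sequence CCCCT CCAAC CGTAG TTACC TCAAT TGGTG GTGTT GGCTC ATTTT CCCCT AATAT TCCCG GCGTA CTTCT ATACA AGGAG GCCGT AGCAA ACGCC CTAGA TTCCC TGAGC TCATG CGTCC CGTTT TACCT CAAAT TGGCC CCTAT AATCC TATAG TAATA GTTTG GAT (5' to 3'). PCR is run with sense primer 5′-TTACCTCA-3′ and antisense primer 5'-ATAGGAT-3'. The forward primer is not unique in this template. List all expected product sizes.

The forward primer TTACCTCA matches the top strand at positions 16–23, 125–132.
The reverse primer's reverse complement is ATCCTAT, matching at positions 147–153.
Each forward site pairs with the reverse site to give a product ending at position 153: sizes 138, 29 bp.

138 bp, 29 bp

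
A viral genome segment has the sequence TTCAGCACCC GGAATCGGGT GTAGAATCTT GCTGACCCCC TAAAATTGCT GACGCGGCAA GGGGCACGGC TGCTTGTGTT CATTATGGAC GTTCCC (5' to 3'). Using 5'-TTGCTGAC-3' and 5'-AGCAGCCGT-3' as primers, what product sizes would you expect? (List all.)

The forward primer TTGCTGAC matches the top strand at positions 29–36, 46–53.
The reverse primer's reverse complement is ACGGCTGCT, matching at positions 66–74.
Each forward site pairs with the reverse site to give a product ending at position 74: sizes 46, 29 bp.

46 bp, 29 bp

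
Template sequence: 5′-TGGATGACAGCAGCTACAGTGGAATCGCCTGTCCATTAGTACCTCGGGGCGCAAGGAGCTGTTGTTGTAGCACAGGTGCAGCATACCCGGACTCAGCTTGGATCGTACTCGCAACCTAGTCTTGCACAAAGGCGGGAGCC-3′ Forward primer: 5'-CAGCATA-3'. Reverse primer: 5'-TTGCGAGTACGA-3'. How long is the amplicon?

36 bp

Scanning the template, CAGCATA occurs at positions 79–85; this primer anneals to the bottom strand there with its 3' end pointing downstream.
The reverse primer's reverse complement is TCGTACTCGCAA, which matches the template at positions 103–114.
Amplicon spans positions 79–114: 36 bp.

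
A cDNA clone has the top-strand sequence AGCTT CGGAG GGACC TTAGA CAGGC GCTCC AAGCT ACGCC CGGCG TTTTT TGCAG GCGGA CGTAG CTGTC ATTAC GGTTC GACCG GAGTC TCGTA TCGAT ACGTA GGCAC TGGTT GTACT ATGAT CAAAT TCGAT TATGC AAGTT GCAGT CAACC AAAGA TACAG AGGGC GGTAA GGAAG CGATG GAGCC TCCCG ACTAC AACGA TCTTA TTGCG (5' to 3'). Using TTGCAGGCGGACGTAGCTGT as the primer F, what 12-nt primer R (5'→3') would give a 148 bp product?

The forward primer binds at positions 50–69, so a 148 bp product ends at position 50 + 148 − 1 = 197.
The reverse primer anneals to the top strand over positions 186–197, i.e. to GAGCCTCCCGAC.
Its sequence written 5'→3' is the reverse complement: GTCGGGAGGCTC.

5'-GTCGGGAGGCTC-3'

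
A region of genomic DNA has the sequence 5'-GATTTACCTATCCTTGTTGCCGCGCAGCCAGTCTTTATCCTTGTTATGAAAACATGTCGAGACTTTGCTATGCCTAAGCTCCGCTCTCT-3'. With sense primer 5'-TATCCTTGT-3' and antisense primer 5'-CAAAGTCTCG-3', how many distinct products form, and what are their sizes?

Two products: 59 bp, 32 bp

The forward primer TATCCTTGT matches the top strand at positions 9–17, 36–44.
The reverse primer's reverse complement is CGAGACTTTG, matching at positions 58–67.
Each forward site pairs with the reverse site to give a product ending at position 67: sizes 59, 32 bp.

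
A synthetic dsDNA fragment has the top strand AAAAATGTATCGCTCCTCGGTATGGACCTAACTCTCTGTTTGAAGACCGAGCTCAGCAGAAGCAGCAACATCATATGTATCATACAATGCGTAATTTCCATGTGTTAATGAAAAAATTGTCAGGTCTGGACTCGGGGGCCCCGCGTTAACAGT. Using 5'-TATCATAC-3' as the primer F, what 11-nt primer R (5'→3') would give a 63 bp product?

The forward primer binds at positions 78–85, so a 63 bp product ends at position 78 + 63 − 1 = 140.
The reverse primer anneals to the top strand over positions 130–140, i.e. to ACTCGGGGGCC.
Its sequence written 5'→3' is the reverse complement: GGCCCCCGAGT.

5'-GGCCCCCGAGT-3'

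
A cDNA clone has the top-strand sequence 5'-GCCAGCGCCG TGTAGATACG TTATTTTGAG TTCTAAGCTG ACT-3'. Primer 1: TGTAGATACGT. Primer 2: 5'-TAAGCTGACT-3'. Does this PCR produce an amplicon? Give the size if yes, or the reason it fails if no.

No product — both primers anneal to the same strand and extend in the same direction.

Primer 1 (TGTAGATACGT) matches the top strand at positions 11–21 (3' end points downstream).
Primer 2 (TAAGCTGACT) also matches the top strand directly, at positions 34–43 — its reverse complement AGTCAGCTTA is not present.
Both primers anneal to the bottom strand with 3' ends pointing the same way, so neither can prime synthesis back toward the other.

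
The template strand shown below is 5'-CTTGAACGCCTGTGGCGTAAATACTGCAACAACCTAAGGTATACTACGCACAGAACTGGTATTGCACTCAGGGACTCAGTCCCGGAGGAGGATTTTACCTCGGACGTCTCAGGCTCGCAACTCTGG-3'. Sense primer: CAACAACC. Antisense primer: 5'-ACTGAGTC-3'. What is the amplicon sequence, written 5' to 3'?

5'-CAACAACCTAAGGTATACTACGCACAGAACTGGTATTGCACTCAGGGACTCAGT-3'

The forward primer matches the template at positions 27–34.
Taking the reverse complement of ACTGAGTC gives GACTCAGT, found at positions 73–80 on the template; the primer anneals here to the top strand with its 3' end pointing upstream.
The product is the template from position 27 through 80 (54 bp).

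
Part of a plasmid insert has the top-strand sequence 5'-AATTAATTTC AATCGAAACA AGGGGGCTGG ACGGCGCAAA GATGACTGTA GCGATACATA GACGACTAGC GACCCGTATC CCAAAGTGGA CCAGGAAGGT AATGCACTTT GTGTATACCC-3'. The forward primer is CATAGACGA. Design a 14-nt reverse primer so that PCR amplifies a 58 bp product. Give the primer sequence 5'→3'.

5'-ACACAAAGTGCATT-3'

The forward primer binds at positions 57–65, so a 58 bp product ends at position 57 + 58 − 1 = 114.
The reverse primer anneals to the top strand over positions 101–114, i.e. to AATGCACTTTGTGT.
Its sequence written 5'→3' is the reverse complement: ACACAAAGTGCATT.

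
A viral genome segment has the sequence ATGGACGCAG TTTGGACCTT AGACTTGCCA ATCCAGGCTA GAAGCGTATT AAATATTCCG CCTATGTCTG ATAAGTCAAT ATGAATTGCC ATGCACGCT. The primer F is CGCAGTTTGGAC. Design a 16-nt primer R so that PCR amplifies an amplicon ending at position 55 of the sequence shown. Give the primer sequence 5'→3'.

The forward primer binds at positions 6–17; the product's 3' end on the top strand is position 55.
The reverse primer anneals to the top strand over positions 40–55, i.e. to AGAAGCGTATTAAATA.
Its sequence written 5'→3' is the reverse complement: TATTTAATACGCTTCT.

5'-TATTTAATACGCTTCT-3'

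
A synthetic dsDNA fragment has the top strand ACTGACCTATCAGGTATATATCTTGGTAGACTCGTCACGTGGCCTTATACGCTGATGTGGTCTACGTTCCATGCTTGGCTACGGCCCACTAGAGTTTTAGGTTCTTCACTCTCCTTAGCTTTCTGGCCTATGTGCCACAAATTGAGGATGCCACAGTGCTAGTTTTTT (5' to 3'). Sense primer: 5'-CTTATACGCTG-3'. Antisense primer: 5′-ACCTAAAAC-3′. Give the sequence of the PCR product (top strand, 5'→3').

Forward primer CTTATACGCTG is found on the top strand at positions 44–54.
Reverse complement of the reverse primer: GTTTTAGGT. This occurs on the top strand at positions 94–102.
The product is the template from position 44 through 102 (59 bp).

5'-CTTATACGCTGATGTGGTCTACGTTCCATGCTTGGCTACGGCCCACTAGAGTTTTAGGT-3'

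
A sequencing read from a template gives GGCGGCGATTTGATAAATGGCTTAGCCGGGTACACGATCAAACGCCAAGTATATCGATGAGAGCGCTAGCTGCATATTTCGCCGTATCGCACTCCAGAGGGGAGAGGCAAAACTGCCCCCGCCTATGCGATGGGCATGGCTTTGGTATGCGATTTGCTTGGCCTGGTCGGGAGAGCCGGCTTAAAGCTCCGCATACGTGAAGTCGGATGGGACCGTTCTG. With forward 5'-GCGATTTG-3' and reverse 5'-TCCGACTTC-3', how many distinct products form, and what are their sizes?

Two products: 203 bp, 59 bp

The forward primer GCGATTTG matches the top strand at positions 5–12, 149–156.
The reverse primer's reverse complement is GAAGTCGGA, matching at positions 199–207.
Each forward site pairs with the reverse site to give a product ending at position 207: sizes 203, 59 bp.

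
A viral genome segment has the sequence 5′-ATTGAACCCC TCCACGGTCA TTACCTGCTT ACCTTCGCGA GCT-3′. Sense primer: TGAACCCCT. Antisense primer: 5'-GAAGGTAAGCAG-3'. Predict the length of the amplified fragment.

Scanning the template, TGAACCCCT occurs at positions 3–11; this primer anneals to the bottom strand there with its 3' end pointing downstream.
Reverse complement of the reverse primer: CTGCTTACCTTC. This occurs on the top strand at positions 25–36.
Amplicon spans positions 3–36: 34 bp.

34 bp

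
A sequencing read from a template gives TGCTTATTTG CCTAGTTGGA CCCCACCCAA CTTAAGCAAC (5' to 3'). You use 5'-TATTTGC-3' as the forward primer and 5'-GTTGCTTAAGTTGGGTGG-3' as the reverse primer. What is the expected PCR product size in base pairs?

Forward primer TATTTGC is found on the top strand at positions 5–11.
Reverse complement of the reverse primer: CCACCCAACTTAAGCAAC. This occurs on the top strand at positions 23–40.
The product runs from position 5 to position 40, so its length is 40 − 5 + 1 = 36 bp.

36 bp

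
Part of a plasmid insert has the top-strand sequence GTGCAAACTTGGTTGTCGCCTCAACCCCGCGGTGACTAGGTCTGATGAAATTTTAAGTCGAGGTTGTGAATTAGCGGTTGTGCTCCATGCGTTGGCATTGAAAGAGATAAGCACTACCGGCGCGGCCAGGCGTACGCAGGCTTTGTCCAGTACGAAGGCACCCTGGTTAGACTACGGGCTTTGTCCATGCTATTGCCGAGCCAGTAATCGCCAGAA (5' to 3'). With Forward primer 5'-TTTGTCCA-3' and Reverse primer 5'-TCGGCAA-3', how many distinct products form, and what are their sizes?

The forward primer TTTGTCCA matches the top strand at positions 142–149, 180–187.
The reverse primer's reverse complement is TTGCCGA, matching at positions 193–199.
Each forward site pairs with the reverse site to give a product ending at position 199: sizes 58, 20 bp.

Two products: 58 bp, 20 bp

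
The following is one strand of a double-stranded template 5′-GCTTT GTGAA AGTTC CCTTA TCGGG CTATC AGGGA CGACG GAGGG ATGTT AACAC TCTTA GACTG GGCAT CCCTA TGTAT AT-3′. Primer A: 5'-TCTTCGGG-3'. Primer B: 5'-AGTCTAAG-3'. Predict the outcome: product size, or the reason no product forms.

Primer A (TCTTCGGG) does not match the top strand, and its reverse complement CCCGAAGA does not match either.
With no annealing site for primer A, no amplification occurs.

No product — primer A has no binding site in the template.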